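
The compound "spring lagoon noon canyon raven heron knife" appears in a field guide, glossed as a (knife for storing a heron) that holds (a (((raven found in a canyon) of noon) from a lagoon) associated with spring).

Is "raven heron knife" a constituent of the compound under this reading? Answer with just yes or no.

no

The top-level split is [spring lagoon noon canyon raven] [heron knife]; the full structure is [[spring [lagoon [noon [canyon raven]]]] [heron knife]].
"raven heron knife" straddles a constituent boundary, so it is not a single unit.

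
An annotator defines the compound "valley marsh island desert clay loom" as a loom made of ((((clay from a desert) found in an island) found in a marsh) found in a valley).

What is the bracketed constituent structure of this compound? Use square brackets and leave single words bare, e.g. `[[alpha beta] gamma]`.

[[valley [marsh [island [desert clay]]]] loom]

At the top level: head "loom"; modifier "valley marsh island desert clay".
"valley marsh island desert clay" → head "clay" (specifically "marsh island desert clay"), modifier "valley".
"marsh island desert clay" → head "clay" (specifically "island desert clay"), modifier "marsh".
"island desert clay" → head "clay" (specifically "desert clay"), modifier "island".
"desert clay" → head "clay", modifier "desert".
So the structure is [[valley [marsh [island [desert clay]]]] loom].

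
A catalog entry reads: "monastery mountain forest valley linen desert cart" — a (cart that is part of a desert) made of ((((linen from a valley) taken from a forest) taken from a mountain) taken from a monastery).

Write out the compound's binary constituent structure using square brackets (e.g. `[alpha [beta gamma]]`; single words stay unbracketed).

The outermost head in the paraphrase is "cart" (specifically "desert cart"), modified by "monastery mountain forest valley linen".
"monastery mountain forest valley linen" → head "linen" (specifically "mountain forest valley linen"), modifier "monastery".
"mountain forest valley linen" → head "linen" (specifically "forest valley linen"), modifier "mountain".
"forest valley linen" → head "linen" (specifically "valley linen"), modifier "forest".
"valley linen" → head "linen", modifier "valley".
"desert cart" → head "cart", modifier "desert".
Assembled: [[monastery [mountain [forest [valley linen]]]] [desert cart]].

[[monastery [mountain [forest [valley linen]]]] [desert cart]]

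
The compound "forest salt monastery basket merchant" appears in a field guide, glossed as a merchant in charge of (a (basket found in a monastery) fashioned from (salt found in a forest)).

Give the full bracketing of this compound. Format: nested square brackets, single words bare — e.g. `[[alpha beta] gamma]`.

[[[forest salt] [monastery basket]] merchant]

The outermost head in the paraphrase is "merchant", modified by "forest salt monastery basket".
"forest salt monastery basket" → head "basket" (specifically "monastery basket"), modifier "forest salt".
"forest salt" → head "salt", modifier "forest".
"monastery basket" → head "basket", modifier "monastery".
Assembled: [[[forest salt] [monastery basket]] merchant].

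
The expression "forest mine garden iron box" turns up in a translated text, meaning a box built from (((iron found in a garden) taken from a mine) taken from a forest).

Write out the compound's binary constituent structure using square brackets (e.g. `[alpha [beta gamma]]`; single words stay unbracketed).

[[forest [mine [garden iron]]] box]

The outermost head in the paraphrase is "box", modified by "forest mine garden iron".
Within "forest mine garden iron", the head is "iron" (specifically "mine garden iron") and the modifier is "forest".
Within "mine garden iron", the head is "iron" (specifically "garden iron") and the modifier is "mine".
Within "garden iron", the head is "iron" and the modifier is "garden".
So the structure is [[forest [mine [garden iron]]] box].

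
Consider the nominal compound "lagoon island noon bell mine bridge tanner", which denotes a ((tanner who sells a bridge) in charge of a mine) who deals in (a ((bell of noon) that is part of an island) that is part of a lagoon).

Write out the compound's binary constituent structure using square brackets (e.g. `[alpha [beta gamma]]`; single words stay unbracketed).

[[lagoon [island [noon bell]]] [mine [bridge tanner]]]

Overall it is a kind of tanner (specifically "mine bridge tanner"); the modifier is "lagoon island noon bell".
Inside "lagoon island noon bell": head "bell" (specifically "island noon bell"), modifier "lagoon".
Inside "island noon bell": head "bell" (specifically "noon bell"), modifier "island".
Inside "noon bell": head "bell", modifier "noon".
Inside "mine bridge tanner": head "tanner" (specifically "bridge tanner"), modifier "mine".
Inside "bridge tanner": head "tanner", modifier "bridge".
Putting it together: [[lagoon [island [noon bell]]] [mine [bridge tanner]]].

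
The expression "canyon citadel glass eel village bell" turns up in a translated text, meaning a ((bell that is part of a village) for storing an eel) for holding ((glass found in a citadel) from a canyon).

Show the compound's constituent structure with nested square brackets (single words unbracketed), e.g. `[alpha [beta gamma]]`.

[[canyon [citadel glass]] [eel [village bell]]]

At the top level: head "bell" (specifically "eel village bell"); modifier "canyon citadel glass".
Within "canyon citadel glass", the head is "glass" (specifically "citadel glass") and the modifier is "canyon".
Within "citadel glass", the head is "glass" and the modifier is "citadel".
Within "eel village bell", the head is "bell" (specifically "village bell") and the modifier is "eel".
Within "village bell", the head is "bell" and the modifier is "village".
So the structure is [[canyon [citadel glass]] [eel [village bell]]].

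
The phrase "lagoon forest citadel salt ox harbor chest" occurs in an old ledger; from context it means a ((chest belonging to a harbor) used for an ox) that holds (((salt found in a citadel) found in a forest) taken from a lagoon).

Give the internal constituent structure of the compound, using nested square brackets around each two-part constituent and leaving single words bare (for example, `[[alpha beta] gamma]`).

At the top level: head "chest" (specifically "ox harbor chest"); modifier "lagoon forest citadel salt".
Inside "lagoon forest citadel salt": head "salt" (specifically "forest citadel salt"), modifier "lagoon".
Inside "forest citadel salt": head "salt" (specifically "citadel salt"), modifier "forest".
Inside "citadel salt": head "salt", modifier "citadel".
Inside "ox harbor chest": head "chest" (specifically "harbor chest"), modifier "ox".
Inside "harbor chest": head "chest", modifier "harbor".
Assembled: [[lagoon [forest [citadel salt]]] [ox [harbor chest]]].

[[lagoon [forest [citadel salt]]] [ox [harbor chest]]]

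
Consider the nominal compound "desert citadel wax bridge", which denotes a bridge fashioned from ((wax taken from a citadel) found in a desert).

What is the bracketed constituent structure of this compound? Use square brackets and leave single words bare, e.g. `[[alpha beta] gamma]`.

The outermost head in the paraphrase is "bridge", modified by "desert citadel wax".
Within "desert citadel wax", the head is "wax" (specifically "citadel wax") and the modifier is "desert".
Within "citadel wax", the head is "wax" and the modifier is "citadel".
Putting it together: [[desert [citadel wax]] bridge].

[[desert [citadel wax]] bridge]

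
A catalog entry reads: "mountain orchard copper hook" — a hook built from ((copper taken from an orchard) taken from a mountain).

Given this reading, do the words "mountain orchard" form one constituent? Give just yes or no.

no

The top-level split is [mountain orchard copper] [hook]; the full structure is [[mountain [orchard copper]] hook].
"mountain orchard" straddles a constituent boundary, so it is not a single unit.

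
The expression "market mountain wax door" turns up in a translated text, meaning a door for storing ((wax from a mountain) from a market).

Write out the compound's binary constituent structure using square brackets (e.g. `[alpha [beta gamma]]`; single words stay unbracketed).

Overall it is a kind of door; the modifier is "market mountain wax".
Within "market mountain wax", the head is "wax" (specifically "mountain wax") and the modifier is "market".
Within "mountain wax", the head is "wax" and the modifier is "mountain".
So the structure is [[market [mountain wax]] door].

[[market [mountain wax]] door]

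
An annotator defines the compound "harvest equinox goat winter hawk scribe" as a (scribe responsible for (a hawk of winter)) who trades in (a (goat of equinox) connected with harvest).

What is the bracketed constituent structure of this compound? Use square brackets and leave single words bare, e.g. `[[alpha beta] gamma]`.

[[harvest [equinox goat]] [[winter hawk] scribe]]

At the top level: head "scribe" (specifically "winter hawk scribe"); modifier "harvest equinox goat".
Inside "harvest equinox goat": head "goat" (specifically "equinox goat"), modifier "harvest".
Inside "equinox goat": head "goat", modifier "equinox".
Inside "winter hawk scribe": head "scribe", modifier "winter hawk".
Inside "winter hawk": head "hawk", modifier "winter".
Assembled: [[harvest [equinox goat]] [[winter hawk] scribe]].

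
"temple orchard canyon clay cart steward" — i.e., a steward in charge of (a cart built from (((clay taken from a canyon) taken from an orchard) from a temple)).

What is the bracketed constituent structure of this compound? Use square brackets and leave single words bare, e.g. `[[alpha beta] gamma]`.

The outermost head in the paraphrase is "steward", modified by "temple orchard canyon clay cart".
Inside "temple orchard canyon clay cart": head "cart", modifier "temple orchard canyon clay".
Inside "temple orchard canyon clay": head "clay" (specifically "orchard canyon clay"), modifier "temple".
Inside "orchard canyon clay": head "clay" (specifically "canyon clay"), modifier "orchard".
Inside "canyon clay": head "clay", modifier "canyon".
Assembled: [[[temple [orchard [canyon clay]]] cart] steward].

[[[temple [orchard [canyon clay]]] cart] steward]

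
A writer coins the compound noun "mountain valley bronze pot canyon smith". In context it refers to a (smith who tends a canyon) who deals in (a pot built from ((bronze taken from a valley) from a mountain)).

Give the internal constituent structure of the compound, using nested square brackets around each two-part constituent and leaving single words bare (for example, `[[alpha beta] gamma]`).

[[[mountain [valley bronze]] pot] [canyon smith]]

Overall it is a kind of smith (specifically "canyon smith"); the modifier is "mountain valley bronze pot".
Inside "mountain valley bronze pot": head "pot", modifier "mountain valley bronze".
Inside "mountain valley bronze": head "bronze" (specifically "valley bronze"), modifier "mountain".
Inside "valley bronze": head "bronze", modifier "valley".
Inside "canyon smith": head "smith", modifier "canyon".
Assembled: [[[mountain [valley bronze]] pot] [canyon smith]].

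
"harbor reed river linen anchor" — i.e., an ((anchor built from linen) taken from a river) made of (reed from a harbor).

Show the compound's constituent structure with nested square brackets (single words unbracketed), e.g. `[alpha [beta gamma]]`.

[[harbor reed] [river [linen anchor]]]

Overall it is a kind of anchor (specifically "river linen anchor"); the modifier is "harbor reed".
Inside "harbor reed": head "reed", modifier "harbor".
Inside "river linen anchor": head "anchor" (specifically "linen anchor"), modifier "river".
Inside "linen anchor": head "anchor", modifier "linen".
Putting it together: [[harbor reed] [river [linen anchor]]].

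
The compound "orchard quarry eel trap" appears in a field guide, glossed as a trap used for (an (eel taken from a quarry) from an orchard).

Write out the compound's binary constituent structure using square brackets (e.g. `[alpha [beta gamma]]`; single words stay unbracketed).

[[orchard [quarry eel]] trap]

Whole compound: head "trap", modifier "orchard quarry eel".
Within "orchard quarry eel", the head is "eel" (specifically "quarry eel") and the modifier is "orchard".
Within "quarry eel", the head is "eel" and the modifier is "quarry".
Assembled: [[orchard [quarry eel]] trap].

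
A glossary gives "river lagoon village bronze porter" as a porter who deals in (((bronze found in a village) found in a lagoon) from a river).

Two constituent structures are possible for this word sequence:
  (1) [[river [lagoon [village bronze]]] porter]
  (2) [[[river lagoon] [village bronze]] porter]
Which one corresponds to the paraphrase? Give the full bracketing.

The paraphrase's head is the "porter" part ("porter"); its modifier is "river lagoon village bronze".
That top-level split, carried through the inner groups, gives [[river [lagoon [village bronze]]] porter].

[[river [lagoon [village bronze]]] porter]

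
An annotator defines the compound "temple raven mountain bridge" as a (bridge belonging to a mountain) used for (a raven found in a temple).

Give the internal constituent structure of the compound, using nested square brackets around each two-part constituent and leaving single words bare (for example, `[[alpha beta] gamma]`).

Whole compound: head "bridge" (specifically "mountain bridge"), modifier "temple raven".
Within "temple raven", the head is "raven" and the modifier is "temple".
Within "mountain bridge", the head is "bridge" and the modifier is "mountain".
Putting it together: [[temple raven] [mountain bridge]].

[[temple raven] [mountain bridge]]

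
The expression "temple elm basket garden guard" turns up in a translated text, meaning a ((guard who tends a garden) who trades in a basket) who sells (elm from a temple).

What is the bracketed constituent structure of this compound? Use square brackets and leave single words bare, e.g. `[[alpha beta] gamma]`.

[[temple elm] [basket [garden guard]]]

The outermost head in the paraphrase is "guard" (specifically "basket garden guard"), modified by "temple elm".
Inside "temple elm": head "elm", modifier "temple".
Inside "basket garden guard": head "guard" (specifically "garden guard"), modifier "basket".
Inside "garden guard": head "guard", modifier "garden".
Putting it together: [[temple elm] [basket [garden guard]]].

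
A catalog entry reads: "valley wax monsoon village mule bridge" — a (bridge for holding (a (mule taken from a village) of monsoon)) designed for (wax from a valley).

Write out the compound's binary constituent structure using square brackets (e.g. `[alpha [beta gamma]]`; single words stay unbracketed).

Overall it is a kind of bridge (specifically "monsoon village mule bridge"); the modifier is "valley wax".
Inside "valley wax": head "wax", modifier "valley".
Inside "monsoon village mule bridge": head "bridge", modifier "monsoon village mule".
Inside "monsoon village mule": head "mule" (specifically "village mule"), modifier "monsoon".
Inside "village mule": head "mule", modifier "village".
So the structure is [[valley wax] [[monsoon [village mule]] bridge]].

[[valley wax] [[monsoon [village mule]] bridge]]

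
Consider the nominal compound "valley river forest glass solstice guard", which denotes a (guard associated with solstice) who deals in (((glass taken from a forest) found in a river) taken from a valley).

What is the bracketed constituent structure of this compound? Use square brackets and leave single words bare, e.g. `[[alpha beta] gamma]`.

Overall it is a kind of guard (specifically "solstice guard"); the modifier is "valley river forest glass".
Within "valley river forest glass", the head is "glass" (specifically "river forest glass") and the modifier is "valley".
Within "river forest glass", the head is "glass" (specifically "forest glass") and the modifier is "river".
Within "forest glass", the head is "glass" and the modifier is "forest".
Within "solstice guard", the head is "guard" and the modifier is "solstice".
Assembled: [[valley [river [forest glass]]] [solstice guard]].

[[valley [river [forest glass]]] [solstice guard]]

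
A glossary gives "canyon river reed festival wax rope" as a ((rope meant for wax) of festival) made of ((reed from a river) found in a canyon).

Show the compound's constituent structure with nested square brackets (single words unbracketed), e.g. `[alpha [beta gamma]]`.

[[canyon [river reed]] [festival [wax rope]]]

The outermost head in the paraphrase is "rope" (specifically "festival wax rope"), modified by "canyon river reed".
Within "canyon river reed", the head is "reed" (specifically "river reed") and the modifier is "canyon".
Within "river reed", the head is "reed" and the modifier is "river".
Within "festival wax rope", the head is "rope" (specifically "wax rope") and the modifier is "festival".
Within "wax rope", the head is "rope" and the modifier is "wax".
Putting it together: [[canyon [river reed]] [festival [wax rope]]].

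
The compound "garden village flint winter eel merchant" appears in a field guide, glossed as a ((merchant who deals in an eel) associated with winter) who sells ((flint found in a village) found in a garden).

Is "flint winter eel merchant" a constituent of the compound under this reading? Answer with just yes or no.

no

The top-level split is [garden village flint] [winter eel merchant]; the full structure is [[garden [village flint]] [winter [eel merchant]]].
"flint winter eel merchant" straddles a constituent boundary, so it is not a single unit.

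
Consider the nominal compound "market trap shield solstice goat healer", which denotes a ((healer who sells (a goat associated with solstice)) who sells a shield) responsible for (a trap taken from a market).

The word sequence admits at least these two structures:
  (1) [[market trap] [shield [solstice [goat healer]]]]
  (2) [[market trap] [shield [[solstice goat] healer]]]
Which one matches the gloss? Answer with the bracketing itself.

The paraphrase's head is the "healer" part ("shield solstice goat healer"); its modifier is "market trap".
That top-level split, carried through the inner groups, gives [[market trap] [shield [[solstice goat] healer]]].

[[market trap] [shield [[solstice goat] healer]]]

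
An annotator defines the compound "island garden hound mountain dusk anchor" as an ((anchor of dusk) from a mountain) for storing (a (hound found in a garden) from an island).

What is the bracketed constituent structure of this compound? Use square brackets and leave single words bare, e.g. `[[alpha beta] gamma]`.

At the top level: head "anchor" (specifically "mountain dusk anchor"); modifier "island garden hound".
"island garden hound" → head "hound" (specifically "garden hound"), modifier "island".
"garden hound" → head "hound", modifier "garden".
"mountain dusk anchor" → head "anchor" (specifically "dusk anchor"), modifier "mountain".
"dusk anchor" → head "anchor", modifier "dusk".
Putting it together: [[island [garden hound]] [mountain [dusk anchor]]].

[[island [garden hound]] [mountain [dusk anchor]]]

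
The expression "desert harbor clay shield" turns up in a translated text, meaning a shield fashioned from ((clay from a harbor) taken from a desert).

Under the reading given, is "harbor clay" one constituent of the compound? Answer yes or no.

The paraphrase groups the words so that "harbor clay" is one unit: it corresponds to a single parenthesized sub-phrase.
The full structure is [[desert [harbor clay]] shield], in which [harbor clay] is a constituent.

yes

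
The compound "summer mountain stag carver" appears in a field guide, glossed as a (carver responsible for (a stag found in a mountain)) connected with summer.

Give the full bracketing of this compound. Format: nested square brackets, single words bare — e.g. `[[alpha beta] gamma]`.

[summer [[mountain stag] carver]]

At the top level: head "carver" (specifically "mountain stag carver"); modifier "summer".
Within "mountain stag carver", the head is "carver" and the modifier is "mountain stag".
Within "mountain stag", the head is "stag" and the modifier is "mountain".
Putting it together: [summer [[mountain stag] carver]].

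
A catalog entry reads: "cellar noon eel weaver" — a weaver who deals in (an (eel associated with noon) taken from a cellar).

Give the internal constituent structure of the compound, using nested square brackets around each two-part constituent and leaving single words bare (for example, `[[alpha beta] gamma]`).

[[cellar [noon eel]] weaver]

Whole compound: head "weaver", modifier "cellar noon eel".
Within "cellar noon eel", the head is "eel" (specifically "noon eel") and the modifier is "cellar".
Within "noon eel", the head is "eel" and the modifier is "noon".
So the structure is [[cellar [noon eel]] weaver].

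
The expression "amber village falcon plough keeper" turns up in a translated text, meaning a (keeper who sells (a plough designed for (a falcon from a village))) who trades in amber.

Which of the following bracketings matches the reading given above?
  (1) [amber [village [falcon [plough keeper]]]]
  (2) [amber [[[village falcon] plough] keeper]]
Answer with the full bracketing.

[amber [[[village falcon] plough] keeper]]

The paraphrase's head is the "keeper" part ("village falcon plough keeper"); its modifier is "amber".
That top-level split, carried through the inner groups, gives [amber [[[village falcon] plough] keeper]].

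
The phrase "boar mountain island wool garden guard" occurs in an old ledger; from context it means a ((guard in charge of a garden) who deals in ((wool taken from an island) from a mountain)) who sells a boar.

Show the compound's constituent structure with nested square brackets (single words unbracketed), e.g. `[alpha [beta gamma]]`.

[boar [[mountain [island wool]] [garden guard]]]

Overall it is a kind of guard (specifically "mountain island wool garden guard"); the modifier is "boar".
Within "mountain island wool garden guard", the head is "guard" (specifically "garden guard") and the modifier is "mountain island wool".
Within "mountain island wool", the head is "wool" (specifically "island wool") and the modifier is "mountain".
Within "island wool", the head is "wool" and the modifier is "island".
Within "garden guard", the head is "guard" and the modifier is "garden".
So the structure is [boar [[mountain [island wool]] [garden guard]]].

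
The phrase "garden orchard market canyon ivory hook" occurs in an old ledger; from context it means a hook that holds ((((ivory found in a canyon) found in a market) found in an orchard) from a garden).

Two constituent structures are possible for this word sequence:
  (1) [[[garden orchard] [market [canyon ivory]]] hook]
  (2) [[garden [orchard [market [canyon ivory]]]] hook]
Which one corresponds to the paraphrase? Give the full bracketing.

[[garden [orchard [market [canyon ivory]]]] hook]

The paraphrase's head is the "hook" part ("hook"); its modifier is "garden orchard market canyon ivory".
That top-level split, carried through the inner groups, gives [[garden [orchard [market [canyon ivory]]]] hook].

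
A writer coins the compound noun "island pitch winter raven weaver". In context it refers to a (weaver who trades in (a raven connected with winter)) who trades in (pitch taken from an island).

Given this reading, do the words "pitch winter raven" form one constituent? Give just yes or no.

no

The top-level split is [island pitch] [winter raven weaver]; the full structure is [[island pitch] [[winter raven] weaver]].
"pitch winter raven" straddles a constituent boundary, so it is not a single unit.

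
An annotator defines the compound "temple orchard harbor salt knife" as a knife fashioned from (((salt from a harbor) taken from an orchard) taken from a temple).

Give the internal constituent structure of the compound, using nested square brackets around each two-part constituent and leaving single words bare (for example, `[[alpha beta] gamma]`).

Whole compound: head "knife", modifier "temple orchard harbor salt".
Within "temple orchard harbor salt", the head is "salt" (specifically "orchard harbor salt") and the modifier is "temple".
Within "orchard harbor salt", the head is "salt" (specifically "harbor salt") and the modifier is "orchard".
Within "harbor salt", the head is "salt" and the modifier is "harbor".
So the structure is [[temple [orchard [harbor salt]]] knife].

[[temple [orchard [harbor salt]]] knife]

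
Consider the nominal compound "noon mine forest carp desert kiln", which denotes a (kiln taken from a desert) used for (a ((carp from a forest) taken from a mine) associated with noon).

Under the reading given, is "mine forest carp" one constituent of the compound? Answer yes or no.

yes

The paraphrase groups the words so that "mine forest carp" is one unit: it corresponds to a single parenthesized sub-phrase.
The full structure is [[noon [mine [forest carp]]] [desert kiln]], in which [mine forest carp] is a constituent.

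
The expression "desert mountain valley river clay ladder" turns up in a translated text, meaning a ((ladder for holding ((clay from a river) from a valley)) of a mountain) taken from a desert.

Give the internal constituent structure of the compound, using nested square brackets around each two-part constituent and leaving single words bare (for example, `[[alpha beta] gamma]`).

[desert [mountain [[valley [river clay]] ladder]]]

Overall it is a kind of ladder (specifically "mountain valley river clay ladder"); the modifier is "desert".
Inside "mountain valley river clay ladder": head "ladder" (specifically "valley river clay ladder"), modifier "mountain".
Inside "valley river clay ladder": head "ladder", modifier "valley river clay".
Inside "valley river clay": head "clay" (specifically "river clay"), modifier "valley".
Inside "river clay": head "clay", modifier "river".
Assembled: [desert [mountain [[valley [river clay]] ladder]]].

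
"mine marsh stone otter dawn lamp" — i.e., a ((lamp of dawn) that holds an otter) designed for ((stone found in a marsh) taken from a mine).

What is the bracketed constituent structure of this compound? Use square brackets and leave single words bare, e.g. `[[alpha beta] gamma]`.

[[mine [marsh stone]] [otter [dawn lamp]]]

Whole compound: head "lamp" (specifically "otter dawn lamp"), modifier "mine marsh stone".
"mine marsh stone" → head "stone" (specifically "marsh stone"), modifier "mine".
"marsh stone" → head "stone", modifier "marsh".
"otter dawn lamp" → head "lamp" (specifically "dawn lamp"), modifier "otter".
"dawn lamp" → head "lamp", modifier "dawn".
Assembled: [[mine [marsh stone]] [otter [dawn lamp]]].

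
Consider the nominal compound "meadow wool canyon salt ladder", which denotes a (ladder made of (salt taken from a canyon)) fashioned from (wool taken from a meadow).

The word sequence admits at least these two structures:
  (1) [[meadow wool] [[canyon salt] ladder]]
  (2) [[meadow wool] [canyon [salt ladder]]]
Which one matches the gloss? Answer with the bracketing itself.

[[meadow wool] [[canyon salt] ladder]]

The paraphrase's head is the "ladder" part ("canyon salt ladder"); its modifier is "meadow wool".
That top-level split, carried through the inner groups, gives [[meadow wool] [[canyon salt] ladder]].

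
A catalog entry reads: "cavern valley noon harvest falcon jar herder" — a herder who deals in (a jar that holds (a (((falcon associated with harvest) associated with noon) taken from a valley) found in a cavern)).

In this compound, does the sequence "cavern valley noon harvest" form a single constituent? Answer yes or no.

no

The top-level split is [cavern valley noon harvest falcon jar] [herder]; the full structure is [[[cavern [valley [noon [harvest falcon]]]] jar] herder].
"cavern valley noon harvest" straddles a constituent boundary, so it is not a single unit.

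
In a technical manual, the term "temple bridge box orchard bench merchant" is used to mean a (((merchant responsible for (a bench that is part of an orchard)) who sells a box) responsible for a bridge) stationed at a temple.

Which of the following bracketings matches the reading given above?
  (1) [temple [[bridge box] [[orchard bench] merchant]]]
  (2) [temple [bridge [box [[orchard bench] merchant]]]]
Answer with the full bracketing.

[temple [bridge [box [[orchard bench] merchant]]]]

The paraphrase's head is the "merchant" part ("bridge box orchard bench merchant"); its modifier is "temple".
That top-level split, carried through the inner groups, gives [temple [bridge [box [[orchard bench] merchant]]]].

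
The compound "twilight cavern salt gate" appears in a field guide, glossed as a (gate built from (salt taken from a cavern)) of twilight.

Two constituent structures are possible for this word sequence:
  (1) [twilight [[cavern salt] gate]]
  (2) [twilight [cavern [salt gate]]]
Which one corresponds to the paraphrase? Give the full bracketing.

[twilight [[cavern salt] gate]]

The paraphrase's head is the "gate" part ("cavern salt gate"); its modifier is "twilight".
That top-level split, carried through the inner groups, gives [twilight [[cavern salt] gate]].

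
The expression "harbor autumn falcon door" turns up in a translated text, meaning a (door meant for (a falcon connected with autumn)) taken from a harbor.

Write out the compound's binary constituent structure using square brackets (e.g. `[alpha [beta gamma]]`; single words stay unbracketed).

Overall it is a kind of door (specifically "autumn falcon door"); the modifier is "harbor".
"autumn falcon door" → head "door", modifier "autumn falcon".
"autumn falcon" → head "falcon", modifier "autumn".
Putting it together: [harbor [[autumn falcon] door]].

[harbor [[autumn falcon] door]]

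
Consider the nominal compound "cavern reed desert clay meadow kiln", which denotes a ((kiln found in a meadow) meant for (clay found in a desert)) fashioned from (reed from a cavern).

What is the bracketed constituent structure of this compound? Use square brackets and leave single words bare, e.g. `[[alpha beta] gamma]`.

At the top level: head "kiln" (specifically "desert clay meadow kiln"); modifier "cavern reed".
"cavern reed" → head "reed", modifier "cavern".
"desert clay meadow kiln" → head "kiln" (specifically "meadow kiln"), modifier "desert clay".
"desert clay" → head "clay", modifier "desert".
"meadow kiln" → head "kiln", modifier "meadow".
So the structure is [[cavern reed] [[desert clay] [meadow kiln]]].

[[cavern reed] [[desert clay] [meadow kiln]]]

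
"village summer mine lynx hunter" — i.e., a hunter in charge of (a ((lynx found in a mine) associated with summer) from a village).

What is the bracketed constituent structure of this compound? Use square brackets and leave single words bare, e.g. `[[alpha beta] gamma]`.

At the top level: head "hunter"; modifier "village summer mine lynx".
Within "village summer mine lynx", the head is "lynx" (specifically "summer mine lynx") and the modifier is "village".
Within "summer mine lynx", the head is "lynx" (specifically "mine lynx") and the modifier is "summer".
Within "mine lynx", the head is "lynx" and the modifier is "mine".
Putting it together: [[village [summer [mine lynx]]] hunter].

[[village [summer [mine lynx]]] hunter]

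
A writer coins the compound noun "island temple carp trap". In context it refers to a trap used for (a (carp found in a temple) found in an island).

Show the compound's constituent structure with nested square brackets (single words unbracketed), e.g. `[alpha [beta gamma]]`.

[[island [temple carp]] trap]

Overall it is a kind of trap; the modifier is "island temple carp".
Inside "island temple carp": head "carp" (specifically "temple carp"), modifier "island".
Inside "temple carp": head "carp", modifier "temple".
Assembled: [[island [temple carp]] trap].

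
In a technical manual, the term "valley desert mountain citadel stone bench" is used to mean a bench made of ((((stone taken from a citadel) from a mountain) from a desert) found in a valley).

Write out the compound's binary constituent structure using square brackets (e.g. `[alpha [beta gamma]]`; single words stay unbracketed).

Overall it is a kind of bench; the modifier is "valley desert mountain citadel stone".
Within "valley desert mountain citadel stone", the head is "stone" (specifically "desert mountain citadel stone") and the modifier is "valley".
Within "desert mountain citadel stone", the head is "stone" (specifically "mountain citadel stone") and the modifier is "desert".
Within "mountain citadel stone", the head is "stone" (specifically "citadel stone") and the modifier is "mountain".
Within "citadel stone", the head is "stone" and the modifier is "citadel".
Assembled: [[valley [desert [mountain [citadel stone]]]] bench].

[[valley [desert [mountain [citadel stone]]]] bench]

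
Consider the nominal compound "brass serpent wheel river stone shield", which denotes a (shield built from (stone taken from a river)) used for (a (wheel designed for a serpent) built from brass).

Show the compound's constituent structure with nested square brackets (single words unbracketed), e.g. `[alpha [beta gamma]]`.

At the top level: head "shield" (specifically "river stone shield"); modifier "brass serpent wheel".
Inside "brass serpent wheel": head "wheel" (specifically "serpent wheel"), modifier "brass".
Inside "serpent wheel": head "wheel", modifier "serpent".
Inside "river stone shield": head "shield", modifier "river stone".
Inside "river stone": head "stone", modifier "river".
So the structure is [[brass [serpent wheel]] [[river stone] shield]].

[[brass [serpent wheel]] [[river stone] shield]]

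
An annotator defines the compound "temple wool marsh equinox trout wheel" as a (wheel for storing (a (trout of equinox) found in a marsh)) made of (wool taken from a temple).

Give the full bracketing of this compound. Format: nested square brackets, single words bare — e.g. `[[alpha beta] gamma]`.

[[temple wool] [[marsh [equinox trout]] wheel]]

Overall it is a kind of wheel (specifically "marsh equinox trout wheel"); the modifier is "temple wool".
"temple wool" → head "wool", modifier "temple".
"marsh equinox trout wheel" → head "wheel", modifier "marsh equinox trout".
"marsh equinox trout" → head "trout" (specifically "equinox trout"), modifier "marsh".
"equinox trout" → head "trout", modifier "equinox".
Putting it together: [[temple wool] [[marsh [equinox trout]] wheel]].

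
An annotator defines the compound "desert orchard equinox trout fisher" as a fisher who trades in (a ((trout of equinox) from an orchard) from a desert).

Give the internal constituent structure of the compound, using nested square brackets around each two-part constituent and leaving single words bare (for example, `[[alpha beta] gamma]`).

The outermost head in the paraphrase is "fisher", modified by "desert orchard equinox trout".
"desert orchard equinox trout" → head "trout" (specifically "orchard equinox trout"), modifier "desert".
"orchard equinox trout" → head "trout" (specifically "equinox trout"), modifier "orchard".
"equinox trout" → head "trout", modifier "equinox".
Putting it together: [[desert [orchard [equinox trout]]] fisher].

[[desert [orchard [equinox trout]]] fisher]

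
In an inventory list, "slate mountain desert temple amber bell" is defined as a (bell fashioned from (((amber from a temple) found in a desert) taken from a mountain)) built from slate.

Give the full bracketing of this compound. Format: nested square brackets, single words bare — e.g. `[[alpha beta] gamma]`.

[slate [[mountain [desert [temple amber]]] bell]]

Whole compound: head "bell" (specifically "mountain desert temple amber bell"), modifier "slate".
Within "mountain desert temple amber bell", the head is "bell" and the modifier is "mountain desert temple amber".
Within "mountain desert temple amber", the head is "amber" (specifically "desert temple amber") and the modifier is "mountain".
Within "desert temple amber", the head is "amber" (specifically "temple amber") and the modifier is "desert".
Within "temple amber", the head is "amber" and the modifier is "temple".
Putting it together: [slate [[mountain [desert [temple amber]]] bell]].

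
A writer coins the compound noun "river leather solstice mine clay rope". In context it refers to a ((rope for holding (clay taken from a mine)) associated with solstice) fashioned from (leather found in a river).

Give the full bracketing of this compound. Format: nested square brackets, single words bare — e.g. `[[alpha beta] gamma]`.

[[river leather] [solstice [[mine clay] rope]]]

Whole compound: head "rope" (specifically "solstice mine clay rope"), modifier "river leather".
Within "river leather", the head is "leather" and the modifier is "river".
Within "solstice mine clay rope", the head is "rope" (specifically "mine clay rope") and the modifier is "solstice".
Within "mine clay rope", the head is "rope" and the modifier is "mine clay".
Within "mine clay", the head is "clay" and the modifier is "mine".
Putting it together: [[river leather] [solstice [[mine clay] rope]]].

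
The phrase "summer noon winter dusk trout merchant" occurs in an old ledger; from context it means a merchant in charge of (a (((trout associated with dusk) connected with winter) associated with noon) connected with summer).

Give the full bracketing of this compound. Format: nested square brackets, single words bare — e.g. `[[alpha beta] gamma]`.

[[summer [noon [winter [dusk trout]]]] merchant]

Overall it is a kind of merchant; the modifier is "summer noon winter dusk trout".
Within "summer noon winter dusk trout", the head is "trout" (specifically "noon winter dusk trout") and the modifier is "summer".
Within "noon winter dusk trout", the head is "trout" (specifically "winter dusk trout") and the modifier is "noon".
Within "winter dusk trout", the head is "trout" (specifically "dusk trout") and the modifier is "winter".
Within "dusk trout", the head is "trout" and the modifier is "dusk".
Putting it together: [[summer [noon [winter [dusk trout]]]] merchant].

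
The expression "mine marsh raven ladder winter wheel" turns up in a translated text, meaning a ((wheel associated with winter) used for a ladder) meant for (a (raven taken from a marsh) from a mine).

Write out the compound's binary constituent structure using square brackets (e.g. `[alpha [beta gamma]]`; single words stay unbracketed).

[[mine [marsh raven]] [ladder [winter wheel]]]

At the top level: head "wheel" (specifically "ladder winter wheel"); modifier "mine marsh raven".
Inside "mine marsh raven": head "raven" (specifically "marsh raven"), modifier "mine".
Inside "marsh raven": head "raven", modifier "marsh".
Inside "ladder winter wheel": head "wheel" (specifically "winter wheel"), modifier "ladder".
Inside "winter wheel": head "wheel", modifier "winter".
Assembled: [[mine [marsh raven]] [ladder [winter wheel]]].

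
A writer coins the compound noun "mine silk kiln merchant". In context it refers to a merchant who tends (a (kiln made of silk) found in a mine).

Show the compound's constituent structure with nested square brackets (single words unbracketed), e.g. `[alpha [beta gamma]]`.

At the top level: head "merchant"; modifier "mine silk kiln".
Within "mine silk kiln", the head is "kiln" (specifically "silk kiln") and the modifier is "mine".
Within "silk kiln", the head is "kiln" and the modifier is "silk".
So the structure is [[mine [silk kiln]] merchant].

[[mine [silk kiln]] merchant]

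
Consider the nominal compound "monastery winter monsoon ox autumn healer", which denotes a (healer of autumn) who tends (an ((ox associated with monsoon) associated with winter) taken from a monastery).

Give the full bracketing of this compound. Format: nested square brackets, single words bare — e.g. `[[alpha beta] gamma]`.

[[monastery [winter [monsoon ox]]] [autumn healer]]

Overall it is a kind of healer (specifically "autumn healer"); the modifier is "monastery winter monsoon ox".
Inside "monastery winter monsoon ox": head "ox" (specifically "winter monsoon ox"), modifier "monastery".
Inside "winter monsoon ox": head "ox" (specifically "monsoon ox"), modifier "winter".
Inside "monsoon ox": head "ox", modifier "monsoon".
Inside "autumn healer": head "healer", modifier "autumn".
So the structure is [[monastery [winter [monsoon ox]]] [autumn healer]].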